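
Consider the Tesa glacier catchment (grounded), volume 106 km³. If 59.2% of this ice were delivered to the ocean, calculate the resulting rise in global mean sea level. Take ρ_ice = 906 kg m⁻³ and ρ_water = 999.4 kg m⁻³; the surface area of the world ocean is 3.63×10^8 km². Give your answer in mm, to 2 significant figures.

Tesa: 0.592 × 106 km³ × (906/999.4) = 56.89 km³ of water.
Spread over 3.63×10^14 m² of ocean, Δh = 5.689×10^10 / 3.63×10^14 = 1.57×10^-4 m = 0.16 mm.

≈ 0.16 mm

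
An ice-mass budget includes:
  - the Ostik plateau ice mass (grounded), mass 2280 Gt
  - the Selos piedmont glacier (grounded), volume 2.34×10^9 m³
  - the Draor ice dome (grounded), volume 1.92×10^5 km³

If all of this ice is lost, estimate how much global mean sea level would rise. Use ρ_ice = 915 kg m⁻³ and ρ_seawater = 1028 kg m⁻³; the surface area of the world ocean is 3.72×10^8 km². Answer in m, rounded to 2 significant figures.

≈ 0.47 m

Ostik: 2280 Gt = 2.280×10^15 kg; dividing by ρ_w = 1028 kg m⁻³ gives 2.218×10^12 m³ of water.
Selos: 2.34×10^9 m³ × (915/1028) = 2.083×10^9 m³ of water.
Draor: 1.92×10^5 km³ × (915/1028) = 1.709×10^5 km³ of water.
Total added water ≈ 1.731×10^14 m³ over 3.72×10^14 m² → Δh = 0.465 m.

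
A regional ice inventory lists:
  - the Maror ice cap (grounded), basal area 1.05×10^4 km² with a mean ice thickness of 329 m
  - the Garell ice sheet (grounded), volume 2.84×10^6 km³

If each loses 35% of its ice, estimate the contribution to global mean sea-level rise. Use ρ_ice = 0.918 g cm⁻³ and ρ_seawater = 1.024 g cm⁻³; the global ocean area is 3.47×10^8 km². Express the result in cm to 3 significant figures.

≈ 257 cm

Maror: ice volume = 1.05×10^4 km² × 329 m = 3454 km³; 0.35 × 3454 × (918/1024) = 1084 km³ of water.
Garell: 0.35 × 2.84×10^6 km³ × (918/1024) = 8.911×10^5 km³ of water.
Total added water ≈ 8.922×10^14 m³ over 3.47×10^14 m² → Δh = 2.57 m = 257 cm.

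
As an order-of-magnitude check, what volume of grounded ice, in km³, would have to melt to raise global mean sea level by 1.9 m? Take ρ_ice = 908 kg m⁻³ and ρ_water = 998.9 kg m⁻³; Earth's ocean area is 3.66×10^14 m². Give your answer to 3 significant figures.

≈ 7.65×10^5 km³

Required water volume = Δh × A = 1.9 m × 3.66×10^14 m² = 6.954×10^14 m³ = 6.954×10^5 km³.
Ice volume = water volume × ρ_w/ρ_ice = 6.954×10^5 × 998.9/908 = 7.65×10^5 km³.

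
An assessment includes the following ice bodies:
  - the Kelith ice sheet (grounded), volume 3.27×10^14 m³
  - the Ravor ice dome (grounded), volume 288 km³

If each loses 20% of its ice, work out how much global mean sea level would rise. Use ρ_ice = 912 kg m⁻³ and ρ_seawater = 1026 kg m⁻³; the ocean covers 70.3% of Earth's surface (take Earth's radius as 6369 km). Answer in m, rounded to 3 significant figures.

≈ 0.162 m

Kelith: 0.2 × 3.27×10^14 m³ × (912/1026) = 5.813×10^13 m³ of water.
Ravor: 0.2 × 288 km³ × (912/1026) = 51.20 km³ of water.
Total added water ≈ 5.818×10^13 m³ over 3.58×10^14 m² → Δh = 0.162 m.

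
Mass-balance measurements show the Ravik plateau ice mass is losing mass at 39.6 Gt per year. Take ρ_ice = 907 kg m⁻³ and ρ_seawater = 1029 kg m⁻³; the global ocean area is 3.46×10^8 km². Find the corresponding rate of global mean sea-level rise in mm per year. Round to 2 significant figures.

≈ 0.11 mm/yr

ρ_w = 1029 kg m⁻³. Annual water volume added = 39.6 Gt / ρ_w = 3.960×10^13 kg / 1029 kg m⁻³ = 3.848×10^10 m³.
Δh per year = 3.848×10^10 / 3.46×10^14 = 1.11×10^-4 m = 0.11 mm.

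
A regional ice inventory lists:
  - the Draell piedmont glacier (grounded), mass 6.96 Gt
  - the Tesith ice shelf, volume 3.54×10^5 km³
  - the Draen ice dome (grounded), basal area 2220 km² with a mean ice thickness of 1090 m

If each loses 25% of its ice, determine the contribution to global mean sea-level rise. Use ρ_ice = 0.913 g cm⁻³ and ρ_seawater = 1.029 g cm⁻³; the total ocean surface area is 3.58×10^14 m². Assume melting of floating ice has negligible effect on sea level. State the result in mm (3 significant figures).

≈ 1.50 mm

Draell: 0.25 × 6.96 Gt = 1.740×10^12 kg; dividing by ρ_w = 1.029 g cm⁻³ = 1029 kg m⁻³ gives 1.691×10^9 m³ of water.
The Tesith ice shelf is floating and already displaces its own weight of water, so its melt adds essentially nothing to sea level.
Draen: ice volume = 2220 km² × 1090 m = 2420 km³; 0.25 × 2420 × (913/1029) = 536.8 km³ of water.
Total added water ≈ 5.384×10^11 m³ over 3.58×10^14 m² → Δh = 1.50×10^-3 m = 1.50 mm.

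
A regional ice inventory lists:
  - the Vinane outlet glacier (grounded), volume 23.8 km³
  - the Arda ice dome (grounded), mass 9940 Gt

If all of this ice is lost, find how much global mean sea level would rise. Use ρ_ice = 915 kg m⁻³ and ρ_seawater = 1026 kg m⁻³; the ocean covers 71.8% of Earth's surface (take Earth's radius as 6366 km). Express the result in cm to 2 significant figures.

≈ 2.7 cm

Vinane: 23.8 km³ × (915/1026) = 21.23 km³ of water.
Arda: 9940 Gt = 9.940×10^15 kg; dividing by ρ_w = 1026 kg m⁻³ gives 9.688×10^12 m³ of water.
Total added water ≈ 9.709×10^12 m³ over 3.66×10^14 m² → Δh = 0.0266 m = 2.7 cm.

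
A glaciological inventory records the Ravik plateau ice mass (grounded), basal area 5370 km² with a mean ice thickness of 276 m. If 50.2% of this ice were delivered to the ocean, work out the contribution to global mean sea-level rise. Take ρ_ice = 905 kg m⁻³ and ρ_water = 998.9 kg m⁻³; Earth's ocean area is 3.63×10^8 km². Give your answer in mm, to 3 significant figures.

≈ 1.86 mm

Ravik: ice volume = 5370 km² × 276 m = 1482 km³; 0.502 × 1482 × (905/998.9) = 674.1 km³ of water.
Spread over 3.63×10^14 m² of ocean, Δh = 6.741×10^11 / 3.63×10^14 = 1.86×10^-3 m = 1.86 mm.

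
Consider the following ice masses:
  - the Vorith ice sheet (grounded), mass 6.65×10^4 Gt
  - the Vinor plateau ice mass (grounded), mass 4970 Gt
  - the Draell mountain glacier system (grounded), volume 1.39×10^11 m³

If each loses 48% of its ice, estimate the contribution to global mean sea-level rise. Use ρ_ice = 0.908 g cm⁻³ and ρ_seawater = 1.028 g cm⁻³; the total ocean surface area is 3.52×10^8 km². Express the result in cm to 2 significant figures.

Vorith: 0.48 × 6.65×10^4 Gt = 3.192×10^16 kg; dividing by ρ_w = 1.028 g cm⁻³ = 1028 kg m⁻³ gives 3.105×10^13 m³ of water.
Vinor: 0.48 × 4970 Gt = 2.386×10^15 kg; dividing by ρ_w = 1028 kg m⁻³ gives 2.321×10^12 m³ of water.
Draell: 0.48 × 1.39×10^11 m³ × (908/1028) = 5.893×10^10 m³ of water.
Total added water ≈ 3.343×10^13 m³ over 3.52×10^14 m² → Δh = 0.0950 m = 9.5 cm.

≈ 9.5 cm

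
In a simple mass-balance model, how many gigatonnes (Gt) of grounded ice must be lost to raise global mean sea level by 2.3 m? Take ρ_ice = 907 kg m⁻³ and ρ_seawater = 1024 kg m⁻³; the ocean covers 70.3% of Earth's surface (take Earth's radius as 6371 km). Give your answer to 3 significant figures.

Required water volume = Δh × A = 2.3 m × 3.59×10^14 m² = 8.247×10^14 m³.
ρ_w = 1024 kg m⁻³, so the mass of water = 8.247×10^14 m³ × 1024 kg m⁻³ = 8.445×10^17 kg = 8.45×10^5 Gt (and the same mass of ice, by conservation).

≈ 8.45×10^5 Gt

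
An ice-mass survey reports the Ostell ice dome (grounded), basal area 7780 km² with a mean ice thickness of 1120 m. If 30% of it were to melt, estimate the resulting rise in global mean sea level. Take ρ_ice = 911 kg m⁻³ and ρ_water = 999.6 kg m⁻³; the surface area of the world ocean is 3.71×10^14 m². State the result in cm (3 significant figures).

Ostell: ice volume = 7780 km² × 1120 m = 8714 km³; 0.3 × 8714 × (911/999.6) = 2382 km³ of water.
Spread over 3.71×10^14 m² of ocean, Δh = 2.382×10^12 / 3.71×10^14 = 6.42×10^-3 m = 0.642 cm.

≈ 0.642 cm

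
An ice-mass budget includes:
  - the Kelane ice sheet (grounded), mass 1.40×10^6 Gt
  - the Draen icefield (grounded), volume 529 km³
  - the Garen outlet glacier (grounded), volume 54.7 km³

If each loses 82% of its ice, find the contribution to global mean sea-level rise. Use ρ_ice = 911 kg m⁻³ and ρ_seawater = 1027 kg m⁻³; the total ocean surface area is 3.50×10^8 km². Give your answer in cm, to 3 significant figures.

Kelane: 0.82 × 1.40×10^6 Gt = 1.148×10^18 kg; dividing by ρ_w = 1027 kg m⁻³ gives 1.118×10^15 m³ of water.
Draen: 0.82 × 529 km³ × (911/1027) = 384.8 km³ of water.
Garen: 0.82 × 54.7 km³ × (911/1027) = 39.79 km³ of water.
Total added water ≈ 1.118×10^15 m³ over 3.50×10^14 m² → Δh = 3.19 m = 319 cm.

≈ 319 cm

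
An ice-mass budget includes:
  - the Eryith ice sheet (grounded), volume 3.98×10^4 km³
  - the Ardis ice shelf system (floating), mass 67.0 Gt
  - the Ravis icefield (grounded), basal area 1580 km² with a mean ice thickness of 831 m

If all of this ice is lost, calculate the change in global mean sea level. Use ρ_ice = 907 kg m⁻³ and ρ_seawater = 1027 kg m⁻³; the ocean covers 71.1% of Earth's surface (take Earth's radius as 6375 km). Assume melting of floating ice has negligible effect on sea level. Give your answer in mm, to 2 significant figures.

≈ 100 mm

Eryith: 3.98×10^4 km³ × (907/1027) = 3.515×10^4 km³ of water.
The Ardis ice shelf system is floating and already displaces its own weight of water, so its melt adds essentially nothing to sea level.
Ravis: ice volume = 1580 km² × 831 m = 1313 km³; 1313 × (907/1027) = 1160 km³ of water.
Total added water ≈ 3.631×10^13 m³ over 3.63×10^14 m² → Δh = 0.100 m = 100 mm.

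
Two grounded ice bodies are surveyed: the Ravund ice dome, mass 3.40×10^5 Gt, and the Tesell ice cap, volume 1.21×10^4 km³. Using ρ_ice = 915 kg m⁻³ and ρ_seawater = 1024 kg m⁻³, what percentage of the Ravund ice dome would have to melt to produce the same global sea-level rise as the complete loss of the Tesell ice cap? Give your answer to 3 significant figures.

≈ 3.26 %

Equal sea-level rise means equal mass of meltwater, i.e. equal mass of ice lost.
Ice mass of Tesell: 1.107×10^16 kg; ice mass of Ravund: 3.400×10^17 kg.
Fraction required = 1.107×10^16 / 3.400×10^17 = 0.0326 → 3.26 %.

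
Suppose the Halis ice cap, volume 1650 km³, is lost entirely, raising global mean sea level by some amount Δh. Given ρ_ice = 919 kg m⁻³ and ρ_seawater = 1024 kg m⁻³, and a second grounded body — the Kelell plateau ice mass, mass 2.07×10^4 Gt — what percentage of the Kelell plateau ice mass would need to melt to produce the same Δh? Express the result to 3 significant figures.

Equal sea-level rise means equal mass of meltwater, i.e. equal mass of ice lost.
Ice mass of Halis: 1.516×10^15 kg; ice mass of Kelell: 2.070×10^16 kg.
Fraction required = 1.516×10^15 / 2.070×10^16 = 0.0733 → 7.33 %.

≈ 7.33 %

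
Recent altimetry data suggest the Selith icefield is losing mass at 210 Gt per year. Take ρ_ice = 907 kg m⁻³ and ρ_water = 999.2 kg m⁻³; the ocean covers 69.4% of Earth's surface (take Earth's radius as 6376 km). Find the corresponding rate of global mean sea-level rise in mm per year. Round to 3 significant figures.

≈ 0.593 mm/yr

ρ_w = 999.2 kg m⁻³. Annual water volume added = 210 Gt / ρ_w = 2.100×10^14 kg / 999.2 kg m⁻³ = 2.102×10^11 m³.
Δh per year = 2.102×10^11 / 3.55×10^14 = 5.93×10^-4 m = 0.593 mm.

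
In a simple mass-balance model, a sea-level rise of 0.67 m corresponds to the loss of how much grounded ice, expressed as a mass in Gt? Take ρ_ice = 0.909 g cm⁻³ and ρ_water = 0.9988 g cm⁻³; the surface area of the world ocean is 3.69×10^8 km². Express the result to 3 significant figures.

≈ 2.47×10^5 Gt

Required water volume = Δh × A = 0.67 m × 3.69×10^14 m² = 2.472×10^14 m³.
ρ_w = 0.9988 g cm⁻³ = 998.8 kg m⁻³, so the mass of water = 2.472×10^14 m³ × 998.8 kg m⁻³ = 2.469×10^17 kg = 2.47×10^5 Gt (and the same mass of ice, by conservation).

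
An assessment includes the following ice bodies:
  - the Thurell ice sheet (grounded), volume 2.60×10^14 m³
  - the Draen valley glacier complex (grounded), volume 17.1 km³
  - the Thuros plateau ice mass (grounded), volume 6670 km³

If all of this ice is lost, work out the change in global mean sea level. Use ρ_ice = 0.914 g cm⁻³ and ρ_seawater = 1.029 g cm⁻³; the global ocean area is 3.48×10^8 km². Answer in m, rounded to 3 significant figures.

≈ 0.681 m

Thurell: 2.60×10^14 m³ × (914/1029) = 2.309×10^14 m³ of water.
Draen: 17.1 km³ × (914/1029) = 15.19 km³ of water.
Thuros: 6670 km³ × (914/1029) = 5925 km³ of water.
Total added water ≈ 2.369×10^14 m³ over 3.48×10^14 m² → Δh = 0.681 m.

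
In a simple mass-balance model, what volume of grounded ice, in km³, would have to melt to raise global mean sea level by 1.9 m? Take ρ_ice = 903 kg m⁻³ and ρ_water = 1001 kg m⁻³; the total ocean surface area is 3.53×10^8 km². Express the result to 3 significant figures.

Required water volume = Δh × A = 1.9 m × 3.53×10^14 m² = 6.707×10^14 m³ = 6.707×10^5 km³.
Ice volume = water volume × ρ_w/ρ_ice = 6.707×10^5 × 1001/903 = 7.43×10^5 km³.

≈ 7.43×10^5 km³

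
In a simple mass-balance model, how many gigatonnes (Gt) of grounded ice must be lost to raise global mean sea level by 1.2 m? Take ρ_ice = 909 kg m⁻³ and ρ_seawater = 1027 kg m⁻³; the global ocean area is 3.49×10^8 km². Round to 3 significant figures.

≈ 4.30×10^5 Gt

Required water volume = Δh × A = 1.2 m × 3.49×10^14 m² = 4.188×10^14 m³.
ρ_w = 1027 kg m⁻³, so the mass of water = 4.188×10^14 m³ × 1027 kg m⁻³ = 4.301×10^17 kg = 4.30×10^5 Gt (and the same mass of ice, by conservation).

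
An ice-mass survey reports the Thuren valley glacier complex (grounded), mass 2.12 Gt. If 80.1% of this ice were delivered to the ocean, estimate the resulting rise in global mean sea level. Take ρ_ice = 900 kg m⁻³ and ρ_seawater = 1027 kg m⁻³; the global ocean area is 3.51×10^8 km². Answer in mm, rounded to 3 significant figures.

Thuren: 0.801 × 2.12 Gt = 1.698×10^12 kg; dividing by ρ_w = 1027 kg m⁻³ gives 1.653×10^9 m³ of water.
Spread over 3.51×10^14 m² of ocean, Δh = 1.653×10^9 / 3.51×10^14 = 4.71×10^-6 m = 4.71×10^-3 mm.

≈ 4.71×10^-3 mm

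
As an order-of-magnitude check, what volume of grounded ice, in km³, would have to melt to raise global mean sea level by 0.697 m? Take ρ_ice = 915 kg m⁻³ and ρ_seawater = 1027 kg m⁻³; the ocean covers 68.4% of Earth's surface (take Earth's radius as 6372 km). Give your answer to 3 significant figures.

≈ 2.73×10^5 km³

Required water volume = Δh × A = 0.697 m × 3.49×10^14 m² = 2.432×10^14 m³ = 2.432×10^5 km³.
Ice volume = water volume × ρ_w/ρ_ice = 2.432×10^5 × 1027/915 = 2.73×10^5 km³.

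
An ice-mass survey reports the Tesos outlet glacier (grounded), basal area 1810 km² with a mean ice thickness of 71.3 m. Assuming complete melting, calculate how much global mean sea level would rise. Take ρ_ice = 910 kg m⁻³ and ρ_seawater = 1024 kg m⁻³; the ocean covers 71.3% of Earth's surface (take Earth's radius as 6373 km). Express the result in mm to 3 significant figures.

≈ 0.315 mm

Tesos: ice volume = 1810 km² × 71.3 m = 129.1 km³; 129.1 × (910/1024) = 114.7 km³ of water.
Spread over 3.64×10^14 m² of ocean, Δh = 1.147×10^11 / 3.64×10^14 = 3.15×10^-4 m = 0.315 mm.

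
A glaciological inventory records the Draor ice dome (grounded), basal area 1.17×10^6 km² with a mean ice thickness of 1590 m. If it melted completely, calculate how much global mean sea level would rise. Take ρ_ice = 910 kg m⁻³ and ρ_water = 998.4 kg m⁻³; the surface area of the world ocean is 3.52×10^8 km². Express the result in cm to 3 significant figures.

Draor: ice volume = 1.17×10^6 km² × 1590 m = 1.860×10^6 km³; 1.860×10^6 × (910/998.4) = 1.696×10^6 km³ of water.
Spread over 3.52×10^14 m² of ocean, Δh = 1.696×10^15 / 3.52×10^14 = 4.82 m = 482 cm.

≈ 482 cm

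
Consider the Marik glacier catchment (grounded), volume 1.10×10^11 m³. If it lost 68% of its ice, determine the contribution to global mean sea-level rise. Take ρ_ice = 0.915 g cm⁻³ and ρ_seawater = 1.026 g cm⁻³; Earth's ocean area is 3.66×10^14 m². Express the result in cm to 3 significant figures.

Marik: 0.68 × 1.10×10^11 m³ × (915/1026) = 6.671×10^10 m³ of water.
Spread over 3.66×10^14 m² of ocean, Δh = 6.671×10^10 / 3.66×10^14 = 1.82×10^-4 m = 0.0182 cm.

≈ 0.0182 cm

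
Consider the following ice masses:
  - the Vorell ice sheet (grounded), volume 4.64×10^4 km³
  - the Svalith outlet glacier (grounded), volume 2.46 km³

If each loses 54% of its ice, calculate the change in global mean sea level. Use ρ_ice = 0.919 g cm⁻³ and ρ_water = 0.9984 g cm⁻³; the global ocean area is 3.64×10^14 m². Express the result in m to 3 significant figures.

≈ 0.0634 m

Vorell: 0.54 × 4.64×10^4 km³ × (919/998.4) = 2.306×10^4 km³ of water.
Svalith: 0.54 × 2.46 km³ × (919/998.4) = 1.223 km³ of water.
Total added water ≈ 2.306×10^13 m³ over 3.64×10^14 m² → Δh = 0.0634 m.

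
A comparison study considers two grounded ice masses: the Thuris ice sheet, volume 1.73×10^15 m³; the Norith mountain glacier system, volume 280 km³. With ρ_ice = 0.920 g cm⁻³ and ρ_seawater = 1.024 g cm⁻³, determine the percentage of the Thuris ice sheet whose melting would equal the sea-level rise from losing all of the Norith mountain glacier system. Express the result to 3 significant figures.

Equal sea-level rise means equal mass of meltwater, i.e. equal mass of ice lost.
Ice mass of Norith: 2.576×10^14 kg; ice mass of Thuris: 1.592×10^18 kg.
Fraction required = 2.576×10^14 / 1.592×10^18 = 1.62×10^-4 → 0.0162 %.

≈ 0.0162 %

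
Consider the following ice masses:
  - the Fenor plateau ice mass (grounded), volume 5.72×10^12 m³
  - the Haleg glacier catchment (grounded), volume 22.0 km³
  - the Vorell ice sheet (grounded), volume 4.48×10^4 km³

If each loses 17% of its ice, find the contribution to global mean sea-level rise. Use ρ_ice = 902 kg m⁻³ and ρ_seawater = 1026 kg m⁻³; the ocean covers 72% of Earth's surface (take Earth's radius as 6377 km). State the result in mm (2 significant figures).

≈ 21 mm

Fenor: 0.17 × 5.72×10^12 m³ × (902/1026) = 8.549×10^11 m³ of water.
Haleg: 0.17 × 22.0 km³ × (902/1026) = 3.288 km³ of water.
Vorell: 0.17 × 4.48×10^4 km³ × (902/1026) = 6696 km³ of water.
Total added water ≈ 7.554×10^12 m³ over 3.68×10^14 m² → Δh = 0.0205 m = 21 mm.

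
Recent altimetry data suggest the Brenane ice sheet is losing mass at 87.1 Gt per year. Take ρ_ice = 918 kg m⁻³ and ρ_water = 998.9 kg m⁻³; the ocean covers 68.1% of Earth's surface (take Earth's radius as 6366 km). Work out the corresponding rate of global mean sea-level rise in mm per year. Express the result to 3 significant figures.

≈ 0.251 mm/yr

ρ_w = 998.9 kg m⁻³. Annual water volume added = 87.1 Gt / ρ_w = 8.710×10^13 kg / 998.9 kg m⁻³ = 8.720×10^10 m³.
Δh per year = 8.720×10^10 / 3.47×10^14 = 2.51×10^-4 m = 0.251 mm.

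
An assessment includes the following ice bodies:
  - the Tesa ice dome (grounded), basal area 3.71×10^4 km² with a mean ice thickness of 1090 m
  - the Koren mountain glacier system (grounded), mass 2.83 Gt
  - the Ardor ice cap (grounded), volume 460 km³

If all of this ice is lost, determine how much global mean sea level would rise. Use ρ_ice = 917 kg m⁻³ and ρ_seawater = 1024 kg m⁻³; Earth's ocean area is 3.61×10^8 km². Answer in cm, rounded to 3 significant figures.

Tesa: ice volume = 3.71×10^4 km² × 1090 m = 4.044×10^4 km³; 4.044×10^4 × (917/1024) = 3.621×10^4 km³ of water.
Koren: 2.83 Gt = 2.830×10^12 kg; dividing by ρ_w = 1024 kg m⁻³ gives 2.764×10^9 m³ of water.
Ardor: 460 km³ × (917/1024) = 411.9 km³ of water.
Total added water ≈ 3.663×10^13 m³ over 3.61×10^14 m² → Δh = 0.101 m = 10.1 cm.

≈ 10.1 cm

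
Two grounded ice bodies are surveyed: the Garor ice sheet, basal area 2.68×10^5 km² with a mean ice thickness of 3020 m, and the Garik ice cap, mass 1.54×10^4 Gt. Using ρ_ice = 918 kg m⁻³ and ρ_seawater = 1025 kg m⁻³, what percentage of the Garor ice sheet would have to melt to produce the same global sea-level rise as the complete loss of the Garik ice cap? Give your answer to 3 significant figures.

Equal sea-level rise means equal mass of meltwater, i.e. equal mass of ice lost.
Ice mass of Garik: 1.540×10^16 kg; ice mass of Garor: 7.430×10^17 kg.
Fraction required = 1.540×10^16 / 7.430×10^17 = 0.0207 → 2.07 %.

≈ 2.07 %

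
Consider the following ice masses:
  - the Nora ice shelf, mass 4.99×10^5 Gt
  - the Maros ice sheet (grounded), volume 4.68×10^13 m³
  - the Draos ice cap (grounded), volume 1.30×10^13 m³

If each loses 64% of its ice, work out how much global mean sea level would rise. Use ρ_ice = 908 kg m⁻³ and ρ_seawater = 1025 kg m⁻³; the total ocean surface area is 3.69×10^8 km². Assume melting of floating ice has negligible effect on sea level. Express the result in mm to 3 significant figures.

≈ 91.9 mm

The Nora ice shelf is floating and already displaces its own weight of water, so its melt adds essentially nothing to sea level.
Maros: 0.64 × 4.68×10^13 m³ × (908/1025) = 2.653×10^13 m³ of water.
Draos: 0.64 × 1.30×10^13 m³ × (908/1025) = 7.370×10^12 m³ of water.
Total added water ≈ 3.390×10^13 m³ over 3.69×10^14 m² → Δh = 0.0919 m = 91.9 mm.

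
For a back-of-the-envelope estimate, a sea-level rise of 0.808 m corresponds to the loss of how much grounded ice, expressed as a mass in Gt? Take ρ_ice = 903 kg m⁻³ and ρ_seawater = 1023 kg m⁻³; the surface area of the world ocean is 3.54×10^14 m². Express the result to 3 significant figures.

Required water volume = Δh × A = 0.808 m × 3.54×10^14 m² = 2.860×10^14 m³.
ρ_w = 1023 kg m⁻³, so the mass of water = 2.860×10^14 m³ × 1023 kg m⁻³ = 2.926×10^17 kg = 2.93×10^5 Gt (and the same mass of ice, by conservation).

≈ 2.93×10^5 Gt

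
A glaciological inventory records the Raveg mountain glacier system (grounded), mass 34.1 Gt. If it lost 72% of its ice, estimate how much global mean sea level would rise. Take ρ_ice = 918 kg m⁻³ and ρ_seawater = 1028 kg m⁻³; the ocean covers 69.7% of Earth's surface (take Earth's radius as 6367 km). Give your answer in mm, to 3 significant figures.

≈ 0.0673 mm

Raveg: 0.72 × 34.1 Gt = 2.455×10^13 kg; dividing by ρ_w = 1028 kg m⁻³ gives 2.388×10^10 m³ of water.
Spread over 3.55×10^14 m² of ocean, Δh = 2.388×10^10 / 3.55×10^14 = 6.73×10^-5 m = 0.0673 mm.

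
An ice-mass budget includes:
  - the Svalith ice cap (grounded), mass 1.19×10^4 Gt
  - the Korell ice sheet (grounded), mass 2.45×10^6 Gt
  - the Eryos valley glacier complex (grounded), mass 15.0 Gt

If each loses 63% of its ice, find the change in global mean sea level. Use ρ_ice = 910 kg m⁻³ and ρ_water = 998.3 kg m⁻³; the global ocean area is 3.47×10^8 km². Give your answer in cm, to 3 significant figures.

≈ 448 cm

Svalith: 0.63 × 1.19×10^4 Gt = 7.497×10^15 kg; dividing by ρ_w = 998.3 kg m⁻³ gives 7.510×10^12 m³ of water.
Korell: 0.63 × 2.45×10^6 Gt = 1.544×10^18 kg; dividing by ρ_w = 998.3 kg m⁻³ gives 1.546×10^15 m³ of water.
Eryos: 0.63 × 15.0 Gt = 9.450×10^12 kg; dividing by ρ_w = 998.3 kg m⁻³ gives 9.466×10^9 m³ of water.
Total added water ≈ 1.554×10^15 m³ over 3.47×10^14 m² → Δh = 4.48 m = 448 cm.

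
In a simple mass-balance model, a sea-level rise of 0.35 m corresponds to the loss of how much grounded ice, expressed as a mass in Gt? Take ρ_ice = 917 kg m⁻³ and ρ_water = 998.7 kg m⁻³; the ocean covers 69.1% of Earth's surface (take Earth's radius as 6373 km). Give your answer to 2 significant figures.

Required water volume = Δh × A = 0.35 m × 3.53×10^14 m² = 1.234×10^14 m³.
ρ_w = 998.7 kg m⁻³, so the mass of water = 1.234×10^14 m³ × 998.7 kg m⁻³ = 1.233×10^17 kg = 1.2×10^5 Gt (and the same mass of ice, by conservation).

≈ 1.2×10^5 Gt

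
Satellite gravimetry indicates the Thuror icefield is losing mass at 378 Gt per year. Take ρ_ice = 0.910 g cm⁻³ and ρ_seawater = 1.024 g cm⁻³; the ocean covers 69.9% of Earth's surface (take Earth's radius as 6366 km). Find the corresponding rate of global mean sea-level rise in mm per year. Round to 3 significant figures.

ρ_w = 1.024 g cm⁻³ = 1024 kg m⁻³. Annual water volume added = 378 Gt / ρ_w = 3.780×10^14 kg / 1024 kg m⁻³ = 3.691×10^11 m³.
Δh per year = 3.691×10^11 / 3.56×10^14 = 1.04×10^-3 m = 1.04 mm.

≈ 1.04 mm/yr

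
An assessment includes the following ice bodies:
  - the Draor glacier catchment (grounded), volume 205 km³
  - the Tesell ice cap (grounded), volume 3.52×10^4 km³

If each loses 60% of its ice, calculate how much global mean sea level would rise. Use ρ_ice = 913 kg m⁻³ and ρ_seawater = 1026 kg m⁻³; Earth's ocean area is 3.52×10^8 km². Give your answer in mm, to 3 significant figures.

≈ 53.7 mm

Draor: 0.6 × 205 km³ × (913/1026) = 109.5 km³ of water.
Tesell: 0.6 × 3.52×10^4 km³ × (913/1026) = 1.879×10^4 km³ of water.
Total added water ≈ 1.890×10^13 m³ over 3.52×10^14 m² → Δh = 0.0537 m = 53.7 mm.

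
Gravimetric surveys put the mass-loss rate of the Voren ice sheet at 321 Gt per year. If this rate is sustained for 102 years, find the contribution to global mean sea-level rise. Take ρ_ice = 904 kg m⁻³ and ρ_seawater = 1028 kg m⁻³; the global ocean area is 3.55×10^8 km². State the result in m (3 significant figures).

≈ 0.0897 m

Total mass lost = 321 Gt/yr × 102 yr = 3.274×10^4 Gt = 3.274×10^16 kg.
ρ_w = 1028 kg m⁻³, so water volume = 3.274×10^16 / 1028 = 3.185×10^13 m³.
Δh = 3.185×10^13 / 3.55×10^14 = 0.0897 m.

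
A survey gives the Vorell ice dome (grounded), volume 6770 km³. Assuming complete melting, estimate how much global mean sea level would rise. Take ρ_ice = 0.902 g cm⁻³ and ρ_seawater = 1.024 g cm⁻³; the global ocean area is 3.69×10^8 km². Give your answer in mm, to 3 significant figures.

Vorell: 6770 km³ × (902/1024) = 5963 km³ of water.
Spread over 3.69×10^14 m² of ocean, Δh = 5.963×10^12 / 3.69×10^14 = 0.0162 m = 16.2 mm.

≈ 16.2 mm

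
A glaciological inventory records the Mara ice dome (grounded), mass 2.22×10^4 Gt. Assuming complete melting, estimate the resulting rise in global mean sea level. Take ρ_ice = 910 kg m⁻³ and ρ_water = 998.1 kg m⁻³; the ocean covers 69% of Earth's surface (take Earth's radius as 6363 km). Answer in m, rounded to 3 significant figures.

≈ 0.0634 m

Mara: 2.22×10^4 Gt = 2.220×10^16 kg; dividing by ρ_w = 998.1 kg m⁻³ gives 2.224×10^13 m³ of water.
Spread over 3.51×10^14 m² of ocean, Δh = 2.224×10^13 / 3.51×10^14 = 0.0634 m.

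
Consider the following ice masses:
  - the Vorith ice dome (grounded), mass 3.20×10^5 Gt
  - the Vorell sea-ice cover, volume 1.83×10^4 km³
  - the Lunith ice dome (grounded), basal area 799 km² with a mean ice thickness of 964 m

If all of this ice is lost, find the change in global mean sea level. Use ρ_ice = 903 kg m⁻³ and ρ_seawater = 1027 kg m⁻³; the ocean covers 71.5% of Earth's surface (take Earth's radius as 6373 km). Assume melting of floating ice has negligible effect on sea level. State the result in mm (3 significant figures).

≈ 856 mm

Vorith: 3.20×10^5 Gt = 3.200×10^17 kg; dividing by ρ_w = 1027 kg m⁻³ gives 3.116×10^14 m³ of water.
The Vorell sea-ice cover is floating and already displaces its own weight of water, so its melt adds essentially nothing to sea level.
Lunith: ice volume = 799 km² × 964 m = 770.2 km³; 770.2 × (903/1027) = 677.2 km³ of water.
Total added water ≈ 3.123×10^14 m³ over 3.65×10^14 m² → Δh = 0.856 m = 856 mm.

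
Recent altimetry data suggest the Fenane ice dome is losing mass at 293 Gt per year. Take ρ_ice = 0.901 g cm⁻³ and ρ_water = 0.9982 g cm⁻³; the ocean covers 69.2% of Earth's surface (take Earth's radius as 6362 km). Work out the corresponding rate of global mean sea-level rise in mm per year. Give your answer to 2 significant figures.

≈ 0.83 mm/yr

ρ_w = 0.9982 g cm⁻³ = 998.2 kg m⁻³. Annual water volume added = 293 Gt / ρ_w = 2.930×10^14 kg / 998.2 kg m⁻³ = 2.935×10^11 m³.
Δh per year = 2.935×10^11 / 3.52×10^14 = 8.34×10^-4 m = 0.83 mm.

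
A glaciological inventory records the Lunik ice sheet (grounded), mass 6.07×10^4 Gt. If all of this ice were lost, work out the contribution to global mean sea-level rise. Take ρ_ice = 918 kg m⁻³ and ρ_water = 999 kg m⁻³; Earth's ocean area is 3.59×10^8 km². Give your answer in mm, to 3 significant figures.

Lunik: 6.07×10^4 Gt = 6.070×10^16 kg; dividing by ρ_w = 999 kg m⁻³ gives 6.076×10^13 m³ of water.
Spread over 3.59×10^14 m² of ocean, Δh = 6.076×10^13 / 3.59×10^14 = 0.169 m = 169 mm.

≈ 169 mm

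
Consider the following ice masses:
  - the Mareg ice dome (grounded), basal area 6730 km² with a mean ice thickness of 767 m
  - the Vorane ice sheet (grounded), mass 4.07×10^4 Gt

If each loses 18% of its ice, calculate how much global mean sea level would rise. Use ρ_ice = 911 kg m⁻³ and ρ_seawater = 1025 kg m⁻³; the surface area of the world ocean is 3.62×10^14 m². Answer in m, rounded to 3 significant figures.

Mareg: ice volume = 6730 km² × 767 m = 5162 km³; 0.18 × 5162 × (911/1025) = 825.8 km³ of water.
Vorane: 0.18 × 4.07×10^4 Gt = 7.326×10^15 kg; dividing by ρ_w = 1025 kg m⁻³ gives 7.147×10^12 m³ of water.
Total added water ≈ 7.973×10^12 m³ over 3.62×10^14 m² → Δh = 0.0220 m.

≈ 0.0220 m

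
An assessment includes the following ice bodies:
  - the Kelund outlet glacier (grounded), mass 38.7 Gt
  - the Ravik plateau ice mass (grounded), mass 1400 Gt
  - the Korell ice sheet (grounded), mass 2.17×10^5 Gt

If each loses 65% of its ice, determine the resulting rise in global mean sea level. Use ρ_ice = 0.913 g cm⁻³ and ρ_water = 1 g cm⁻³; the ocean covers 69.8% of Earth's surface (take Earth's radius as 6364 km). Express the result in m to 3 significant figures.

Kelund: 0.65 × 38.7 Gt = 2.516×10^13 kg; dividing by ρ_w = 1 g cm⁻³ = 1000 kg m⁻³ gives 2.516×10^10 m³ of water.
Ravik: 0.65 × 1400 Gt = 9.100×10^14 kg; dividing by ρ_w = 1000 kg m⁻³ gives 9.100×10^11 m³ of water.
Korell: 0.65 × 2.17×10^5 Gt = 1.410×10^17 kg; dividing by ρ_w = 1000 kg m⁻³ gives 1.410×10^14 m³ of water.
Total added water ≈ 1.420×10^14 m³ over 3.55×10^14 m² → Δh = 0.400 m.

≈ 0.400 m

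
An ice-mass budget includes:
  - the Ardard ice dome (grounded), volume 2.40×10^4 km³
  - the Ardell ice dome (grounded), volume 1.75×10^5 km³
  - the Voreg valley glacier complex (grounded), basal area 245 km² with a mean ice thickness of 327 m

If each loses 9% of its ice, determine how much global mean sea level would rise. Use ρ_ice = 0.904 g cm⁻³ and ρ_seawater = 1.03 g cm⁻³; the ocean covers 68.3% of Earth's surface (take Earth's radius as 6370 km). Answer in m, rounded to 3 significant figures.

≈ 0.0452 m

Ardard: 0.09 × 2.40×10^4 km³ × (904/1030) = 1896 km³ of water.
Ardell: 0.09 × 1.75×10^5 km³ × (904/1030) = 1.382×10^4 km³ of water.
Voreg: ice volume = 245 km² × 327 m = 80.11 km³; 0.09 × 80.11 × (904/1030) = 6.328 km³ of water.
Total added water ≈ 1.573×10^13 m³ over 3.48×10^14 m² → Δh = 0.0452 m.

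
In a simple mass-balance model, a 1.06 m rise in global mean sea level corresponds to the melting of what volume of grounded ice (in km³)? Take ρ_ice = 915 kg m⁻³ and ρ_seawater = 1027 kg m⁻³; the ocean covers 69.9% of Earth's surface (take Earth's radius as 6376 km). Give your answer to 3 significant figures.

Required water volume = Δh × A = 1.06 m × 3.57×10^14 m² = 3.785×10^14 m³ = 3.785×10^5 km³.
Ice volume = water volume × ρ_w/ρ_ice = 3.785×10^5 × 1027/915 = 4.25×10^5 km³.

≈ 4.25×10^5 km³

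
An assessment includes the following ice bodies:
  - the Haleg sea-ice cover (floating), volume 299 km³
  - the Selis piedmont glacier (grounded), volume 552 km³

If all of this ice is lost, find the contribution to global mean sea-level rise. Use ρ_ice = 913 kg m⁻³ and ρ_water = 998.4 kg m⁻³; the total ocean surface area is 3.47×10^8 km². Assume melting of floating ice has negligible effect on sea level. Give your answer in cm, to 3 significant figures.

The Haleg sea-ice cover is floating and already displaces its own weight of water, so its melt adds essentially nothing to sea level.
Selis: 552 km³ × (913/998.4) = 504.8 km³ of water.
Total added water ≈ 5.048×10^11 m³ over 3.47×10^14 m² → Δh = 1.45×10^-3 m = 0.145 cm.

≈ 0.145 cm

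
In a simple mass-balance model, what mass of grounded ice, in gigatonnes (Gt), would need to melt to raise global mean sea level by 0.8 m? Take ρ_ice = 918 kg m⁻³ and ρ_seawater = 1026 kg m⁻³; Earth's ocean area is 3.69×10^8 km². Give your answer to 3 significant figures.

≈ 3.03×10^5 Gt

Required water volume = Δh × A = 0.8 m × 3.69×10^14 m² = 2.952×10^14 m³.
ρ_w = 1026 kg m⁻³, so the mass of water = 2.952×10^14 m³ × 1026 kg m⁻³ = 3.029×10^17 kg = 3.03×10^5 Gt (and the same mass of ice, by conservation).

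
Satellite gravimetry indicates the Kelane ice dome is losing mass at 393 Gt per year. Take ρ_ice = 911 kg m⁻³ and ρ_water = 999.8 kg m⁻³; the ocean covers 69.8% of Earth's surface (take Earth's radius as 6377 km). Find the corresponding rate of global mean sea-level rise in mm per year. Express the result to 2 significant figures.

ρ_w = 999.8 kg m⁻³. Annual water volume added = 393 Gt / ρ_w = 3.930×10^14 kg / 999.8 kg m⁻³ = 3.931×10^11 m³.
Δh per year = 3.931×10^11 / 3.57×10^14 = 1.10×10^-3 m = 1.1 mm.

≈ 1.1 mm/yr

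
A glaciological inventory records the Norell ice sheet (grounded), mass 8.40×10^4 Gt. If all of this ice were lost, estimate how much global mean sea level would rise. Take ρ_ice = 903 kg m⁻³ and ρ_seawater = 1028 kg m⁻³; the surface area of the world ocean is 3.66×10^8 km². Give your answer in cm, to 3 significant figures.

Norell: 8.40×10^4 Gt = 8.400×10^16 kg; dividing by ρ_w = 1028 kg m⁻³ gives 8.171×10^13 m³ of water.
Spread over 3.66×10^14 m² of ocean, Δh = 8.171×10^13 / 3.66×10^14 = 0.223 m = 22.3 cm.

≈ 22.3 cm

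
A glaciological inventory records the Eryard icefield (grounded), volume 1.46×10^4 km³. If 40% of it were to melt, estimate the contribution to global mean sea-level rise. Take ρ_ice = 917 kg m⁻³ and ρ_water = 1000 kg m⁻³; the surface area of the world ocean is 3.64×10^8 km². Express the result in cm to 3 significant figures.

≈ 1.47 cm

Eryard: 0.4 × 1.46×10^4 km³ × (917/1000) = 5355 km³ of water.
Spread over 3.64×10^14 m² of ocean, Δh = 5.355×10^12 / 3.64×10^14 = 0.0147 m = 1.47 cm.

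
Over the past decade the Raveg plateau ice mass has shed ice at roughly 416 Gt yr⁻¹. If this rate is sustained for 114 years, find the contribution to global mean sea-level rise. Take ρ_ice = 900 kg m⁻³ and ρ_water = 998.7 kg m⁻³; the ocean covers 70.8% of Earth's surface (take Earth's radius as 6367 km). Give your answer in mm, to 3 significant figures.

≈ 132 mm

Total mass lost = 416 Gt/yr × 114 yr = 4.742×10^4 Gt = 4.742×10^16 kg.
ρ_w = 998.7 kg m⁻³, so water volume = 4.742×10^16 / 998.7 = 4.749×10^13 m³.
Δh = 4.749×10^13 / 3.61×10^14 = 0.132 m = 132 mm.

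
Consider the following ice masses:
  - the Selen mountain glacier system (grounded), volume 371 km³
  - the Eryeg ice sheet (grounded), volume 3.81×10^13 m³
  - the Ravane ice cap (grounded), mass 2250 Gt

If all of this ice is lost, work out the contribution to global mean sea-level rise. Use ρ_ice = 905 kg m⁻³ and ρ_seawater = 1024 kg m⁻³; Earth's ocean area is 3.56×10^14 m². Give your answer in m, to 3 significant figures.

≈ 0.102 m

Selen: 371 km³ × (905/1024) = 327.9 km³ of water.
Eryeg: 3.81×10^13 m³ × (905/1024) = 3.367×10^13 m³ of water.
Ravane: 2250 Gt = 2.250×10^15 kg; dividing by ρ_w = 1024 kg m⁻³ gives 2.197×10^12 m³ of water.
Total added water ≈ 3.620×10^13 m³ over 3.56×10^14 m² → Δh = 0.102 m.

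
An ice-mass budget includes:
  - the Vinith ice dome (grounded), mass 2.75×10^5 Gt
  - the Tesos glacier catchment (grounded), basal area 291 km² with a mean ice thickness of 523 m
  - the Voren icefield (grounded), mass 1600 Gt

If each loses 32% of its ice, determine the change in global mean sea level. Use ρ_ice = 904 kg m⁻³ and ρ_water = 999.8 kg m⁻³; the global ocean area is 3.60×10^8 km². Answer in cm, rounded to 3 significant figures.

≈ 24.6 cm

Vinith: 0.32 × 2.75×10^5 Gt = 8.800×10^16 kg; dividing by ρ_w = 999.8 kg m⁻³ gives 8.802×10^13 m³ of water.
Tesos: ice volume = 291 km² × 523 m = 152.2 km³; 0.32 × 152.2 × (904/999.8) = 44.04 km³ of water.
Voren: 0.32 × 1600 Gt = 5.120×10^14 kg; dividing by ρ_w = 999.8 kg m⁻³ gives 5.121×10^11 m³ of water.
Total added water ≈ 8.857×10^13 m³ over 3.60×10^14 m² → Δh = 0.246 m = 24.6 cm.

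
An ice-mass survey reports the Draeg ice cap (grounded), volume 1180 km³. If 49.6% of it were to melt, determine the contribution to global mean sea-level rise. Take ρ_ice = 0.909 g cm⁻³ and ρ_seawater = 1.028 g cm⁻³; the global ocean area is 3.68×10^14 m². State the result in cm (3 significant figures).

Draeg: 0.496 × 1180 km³ × (909/1028) = 517.5 km³ of water.
Spread over 3.68×10^14 m² of ocean, Δh = 5.175×10^11 / 3.68×10^14 = 1.41×10^-3 m = 0.141 cm.

≈ 0.141 cm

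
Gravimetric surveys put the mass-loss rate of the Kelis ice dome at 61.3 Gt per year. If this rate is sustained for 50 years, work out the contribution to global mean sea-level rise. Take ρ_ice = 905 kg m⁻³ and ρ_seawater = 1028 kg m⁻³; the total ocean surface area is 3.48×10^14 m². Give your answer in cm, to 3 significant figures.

Total mass lost = 61.3 Gt/yr × 50 yr = 3065 Gt = 3.065×10^15 kg.
ρ_w = 1028 kg m⁻³, so water volume = 3.065×10^15 / 1028 = 2.982×10^12 m³.
Δh = 2.982×10^12 / 3.48×10^14 = 8.57×10^-3 m = 0.857 cm.

≈ 0.857 cm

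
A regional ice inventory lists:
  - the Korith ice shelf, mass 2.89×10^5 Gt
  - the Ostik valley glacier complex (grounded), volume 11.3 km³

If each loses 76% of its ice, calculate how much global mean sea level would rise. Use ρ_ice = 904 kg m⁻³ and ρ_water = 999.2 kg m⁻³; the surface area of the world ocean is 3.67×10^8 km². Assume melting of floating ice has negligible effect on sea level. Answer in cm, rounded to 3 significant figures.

≈ 2.12×10^-3 cm

The Korith ice shelf is floating and already displaces its own weight of water, so its melt adds essentially nothing to sea level.
Ostik: 0.76 × 11.3 km³ × (904/999.2) = 7.770 km³ of water.
Total added water ≈ 7.770×10^9 m³ over 3.67×10^14 m² → Δh = 2.12×10^-5 m = 2.12×10^-3 cm.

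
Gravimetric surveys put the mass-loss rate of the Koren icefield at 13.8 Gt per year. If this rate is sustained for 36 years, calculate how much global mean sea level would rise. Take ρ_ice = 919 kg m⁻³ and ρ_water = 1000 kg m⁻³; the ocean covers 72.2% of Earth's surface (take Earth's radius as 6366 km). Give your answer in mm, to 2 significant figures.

≈ 1.4 mm

Total mass lost = 13.8 Gt/yr × 36 yr = 496.8 Gt = 4.968×10^14 kg.
ρ_w = 1000 kg m⁻³, so water volume = 4.968×10^14 / 1000 = 4.968×10^11 m³.
Δh = 4.968×10^11 / 3.68×10^14 = 1.35×10^-3 m = 1.4 mm.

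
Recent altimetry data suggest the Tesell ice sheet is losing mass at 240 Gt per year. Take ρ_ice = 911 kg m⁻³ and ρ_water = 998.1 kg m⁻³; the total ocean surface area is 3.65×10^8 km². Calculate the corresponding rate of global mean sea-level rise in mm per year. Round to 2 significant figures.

≈ 0.66 mm/yr

ρ_w = 998.1 kg m⁻³. Annual water volume added = 240 Gt / ρ_w = 2.400×10^14 kg / 998.1 kg m⁻³ = 2.405×10^11 m³.
Δh per year = 2.405×10^11 / 3.65×10^14 = 6.59×10^-4 m = 0.66 mm.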